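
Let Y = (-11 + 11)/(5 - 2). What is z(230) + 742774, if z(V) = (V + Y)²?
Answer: 795674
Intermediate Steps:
Y = 0 (Y = 0/3 = 0*(⅓) = 0)
z(V) = V² (z(V) = (V + 0)² = V²)
z(230) + 742774 = 230² + 742774 = 52900 + 742774 = 795674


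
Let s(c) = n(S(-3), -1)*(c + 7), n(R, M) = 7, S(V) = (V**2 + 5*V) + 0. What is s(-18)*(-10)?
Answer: 770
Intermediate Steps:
S(V) = V**2 + 5*V
s(c) = 49 + 7*c (s(c) = 7*(c + 7) = 7*(7 + c) = 49 + 7*c)
s(-18)*(-10) = (49 + 7*(-18))*(-10) = (49 - 126)*(-10) = -77*(-10) = 770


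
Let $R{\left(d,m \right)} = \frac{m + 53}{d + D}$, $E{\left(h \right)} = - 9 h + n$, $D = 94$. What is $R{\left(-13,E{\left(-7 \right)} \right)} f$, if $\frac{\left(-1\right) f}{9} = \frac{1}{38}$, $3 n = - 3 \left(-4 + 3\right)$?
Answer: $- \frac{13}{38} \approx -0.34211$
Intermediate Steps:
$n = 1$ ($n = \frac{\left(-3\right) \left(-4 + 3\right)}{3} = \frac{\left(-3\right) \left(-1\right)}{3} = \frac{1}{3} \cdot 3 = 1$)
$f = - \frac{9}{38} \approx -0.23684$
$E{\left(h \right)} = 1 - 9 h$ ($E{\left(h \right)} = - 9 h + 1 = 1 - 9 h$)
$R{\left(d,m \right)} = \frac{53 + m}{94 + d}$ ($R{\left(d,m \right)} = \frac{m + 53}{d + 94} = \frac{53 + m}{94 + d}$)
$R{\left(-13,E{\left(-7 \right)} \right)} f = \frac{53 + \left(1 - -63\right)}{94 - 13} \left(- \frac{9}{38}\right) = \frac{53 + \left(1 + 63\right)}{81} \left(- \frac{9}{38}\right) = \frac{53 + 64}{81} \left(- \frac{9}{38}\right) = \frac{1}{81} \cdot 117 \left(- \frac{9}{38}\right) = \frac{13}{9} \left(- \frac{9}{38}\right) = - \frac{13}{38}$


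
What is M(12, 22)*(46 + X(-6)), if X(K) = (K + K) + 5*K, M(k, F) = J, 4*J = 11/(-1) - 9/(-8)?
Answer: -79/8 ≈ -9.8750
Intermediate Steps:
J = -79/32 (J = (11/(-1) - 9/(-8))/4 = (11*(-1) - 9*(-1/8))/4 = (-11 + 9/8)/4 = (1/4)*(-79/8) = -79/32 ≈ -2.4688)
M(k, F) = -79/32
X(K) = 7*K (X(K) = 2*K + 5*K = 7*K)
M(12, 22)*(46 + X(-6)) = -79*(46 + 7*(-6))/32 = -79*(46 - 42)/32 = -79/32*4 = -79/8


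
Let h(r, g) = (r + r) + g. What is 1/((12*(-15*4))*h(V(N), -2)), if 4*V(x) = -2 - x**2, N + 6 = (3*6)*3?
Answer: 1/831600 ≈ 1.2025e-6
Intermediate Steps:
N = 48 (N = -6 + (3*6)*3 = -6 + 18*3 = -6 + 54 = 48)
V(x) = -1/2 - x**2/4 (V(x) = (-2 - x**2)/4 = -1/2 - x**2/4)
h(r, g) = g + 2*r (h(r, g) = 2*r + g = g + 2*r)
1/((12*(-15*4))*h(V(N), -2)) = 1/((12*(-15*4))*(-2 + 2*(-1/2 - 1/4*48**2))) = 1/((12*(-60))*(-2 + 2*(-1/2 - 1/4*2304))) = 1/(-720*(-2 + 2*(-1/2 - 576))) = 1/(-720*(-2 + 2*(-1153/2))) = 1/(-720*(-2 - 1153)) = 1/(-720*(-1155)) = 1/831600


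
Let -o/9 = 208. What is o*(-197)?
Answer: 368784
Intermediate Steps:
o = -1872 (o = -9*208 = -1872)
o*(-197) = -1872*(-197) = 368784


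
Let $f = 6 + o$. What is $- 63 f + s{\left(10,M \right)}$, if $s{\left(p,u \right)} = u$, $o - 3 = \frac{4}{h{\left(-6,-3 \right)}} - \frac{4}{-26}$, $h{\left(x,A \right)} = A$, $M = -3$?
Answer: $- \frac{6444}{13} \approx -495.69$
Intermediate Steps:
$o = \frac{71}{39}$ ($o = 3 + \left(\frac{4}{-3} - \frac{4}{-26}\right) = 3 + \left(4 \left(- \frac{1}{3}\right) - - \frac{2}{13}\right) = 3 + \left(- \frac{4}{3} + \frac{2}{13}\right) = 3 - \frac{46}{39} = \frac{71}{39} \approx 1.8205$)
$f = \frac{305}{39}$ ($f = 6 + \frac{71}{39} = \frac{305}{39} \approx 7.8205$)
$- 63 f + s{\left(10,M \right)} = \left(-63\right) \frac{305}{39} - 3 = - \frac{6405}{13} - 3 = - \frac{6444}{13}$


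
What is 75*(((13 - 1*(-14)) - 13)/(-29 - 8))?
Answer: -1050/37 ≈ -28.378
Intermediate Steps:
75*(((13 - 1*(-14)) - 13)/(-29 - 8)) = 75*(((13 + 14) - 13)/(-37)) = 75*((27 - 13)*(-1/37)) = 75*(14*(-1/37)) = 75*(-14/37) = -1050/37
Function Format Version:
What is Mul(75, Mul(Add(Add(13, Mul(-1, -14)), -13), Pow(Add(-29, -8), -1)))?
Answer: Rational(-1050, 37) ≈ -28.378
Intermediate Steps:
Mul(75, Mul(Add(Add(13, Mul(-1, -14)), -13), Pow(Add(-29, -8), -1))) = Mul(75, Mul(Add(Add(13, 14), -13), Pow(-37, -1))) = Mul(75, Mul(Add(27, -13), Rational(-1, 37))) = Mul(75, Mul(14, Rational(-1, 37))) = Mul(75, Rational(-14, 37)) = Rational(-1050, 37)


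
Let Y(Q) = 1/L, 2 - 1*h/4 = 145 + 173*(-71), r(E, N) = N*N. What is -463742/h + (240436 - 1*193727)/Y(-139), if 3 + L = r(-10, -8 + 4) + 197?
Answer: 238159617329/24280 ≈ 9.8089e+6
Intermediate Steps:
r(E, N) = N²
h = 48560 (h = 8 - 4*(145 + 173*(-71)) = 8 - 4*(145 - 12283) = 8 - 4*(-12138) = 8 + 48552 = 48560)
L = 210 (L = -3 + ((-8 + 4)² + 197) = -3 + ((-4)² + 197) = -3 + (16 + 197) = -3 + 213 = 210)
Y(Q) = 1/210
-463742/h + (240436 - 1*193727)/Y(-139) = -463742/48560 + (240436 - 1*193727)/(1/210) = -463742*1/48560 + (240436 - 193727)*210 = -231871/24280 + 46709*210 = -231871/24280 + 9808890 = 238159617329/24280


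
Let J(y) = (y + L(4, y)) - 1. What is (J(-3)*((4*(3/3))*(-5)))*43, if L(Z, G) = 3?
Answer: 860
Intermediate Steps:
J(y) = 2 + y (J(y) = (y + 3) - 1 = (3 + y) - 1 = 2 + y)
(J(-3)*((4*(3/3))*(-5)))*43 = ((2 - 3)*((4*(3/3))*(-5)))*43 = -4*(3*(⅓))*(-5)*43 = -4*1*(-5)*43 = -4*(-5)*43 = -1*(-20)*43 = 20*43 = 860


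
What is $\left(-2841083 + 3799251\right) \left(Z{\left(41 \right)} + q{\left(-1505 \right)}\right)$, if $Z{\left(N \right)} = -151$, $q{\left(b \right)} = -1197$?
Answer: $-1291610464$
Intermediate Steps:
$\left(-2841083 + 3799251\right) \left(Z{\left(41 \right)} + q{\left(-1505 \right)}\right) = \left(-2841083 + 3799251\right) \left(-151 - 1197\right) = 958168 \left(-1348\right) = -1291610464$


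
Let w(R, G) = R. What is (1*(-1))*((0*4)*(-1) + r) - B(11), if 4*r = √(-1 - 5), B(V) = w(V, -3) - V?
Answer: -I*√6/4 ≈ -0.61237*I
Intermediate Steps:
B(V) = 0 (B(V) = V - V = 0)
r = I*√6/4 (r = √(-1 - 5)/4 = √(-6)/4 = (I*√6)/4 = I*√6/4 ≈ 0.61237*I)
(1*(-1))*((0*4)*(-1) + r) - B(11) = (1*(-1))*((0*4)*(-1) + I*√6/4) - 1*0 = -(0*(-1) + I*√6/4) + 0 = -(0 + I*√6/4) + 0 = -I*√6/4 + 0 = -I*√6/4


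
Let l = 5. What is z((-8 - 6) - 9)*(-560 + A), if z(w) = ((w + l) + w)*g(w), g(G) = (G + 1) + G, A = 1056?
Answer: 915120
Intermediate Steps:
g(G) = 1 + 2*G (g(G) = (1 + G) + G = 1 + 2*G)
z(w) = (1 + 2*w)*(5 + 2*w) (z(w) = ((w + 5) + w)*(1 + 2*w) = ((5 + w) + w)*(1 + 2*w) = (5 + 2*w)*(1 + 2*w) = (1 + 2*w)*(5 + 2*w))
z((-8 - 6) - 9)*(-560 + A) = ((1 + 2*((-8 - 6) - 9))*(5 + 2*((-8 - 6) - 9)))*(-560 + 1056) = ((1 + 2*(-14 - 9))*(5 + 2*(-14 - 9)))*496 = ((1 + 2*(-23))*(5 + 2*(-23)))*496 = ((1 - 46)*(5 - 46))*496 = -45*(-41)*496 = 1845*496 = 915120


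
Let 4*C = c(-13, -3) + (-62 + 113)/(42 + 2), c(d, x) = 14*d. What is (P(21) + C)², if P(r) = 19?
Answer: 21279769/30976 ≈ 686.98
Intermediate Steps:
C = -7957/176 (C = (14*(-13) + (-62 + 113)/(42 + 2))/4 = (-182 + 51/44)/4 = (¼)*(-7957/44) = -7957/176 ≈ -45.210)
(P(21) + C)² = (19 - 7957/176)² = (-4613/176)² = 21279769/30976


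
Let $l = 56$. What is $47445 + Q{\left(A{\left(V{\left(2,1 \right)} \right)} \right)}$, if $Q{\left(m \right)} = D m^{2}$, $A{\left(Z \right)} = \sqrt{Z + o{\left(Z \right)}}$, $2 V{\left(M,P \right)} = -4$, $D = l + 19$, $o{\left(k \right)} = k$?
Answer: $47145$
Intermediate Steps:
$D = 75$ ($D = 56 + 19 = 75$)
$V{\left(M,P \right)} = -2$ ($V{\left(M,P \right)} = \frac{1}{2} \left(-4\right) = -2$)
$A{\left(Z \right)} = \sqrt{2} \sqrt{Z}$ ($A{\left(Z \right)} = \sqrt{Z + Z} = \sqrt{2 Z} = \sqrt{2} \sqrt{Z}$)
$Q{\left(m \right)} = 75 m^{2}$
$47445 + Q{\left(A{\left(V{\left(2,1 \right)} \right)} \right)} = 47445 + 75 \left(\sqrt{2} \sqrt{-2}\right)^{2} = 47445 + 75 \left(\sqrt{2} i \sqrt{2}\right)^{2} = 47445 + 75 \left(2 i\right)^{2} = 47445 + 75 \left(-4\right) = 47445 - 300 = 47145$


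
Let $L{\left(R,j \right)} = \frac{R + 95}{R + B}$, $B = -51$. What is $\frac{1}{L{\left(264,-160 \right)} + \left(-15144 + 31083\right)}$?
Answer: $\frac{213}{3395366} \approx 6.2733 \cdot 10^{-5}$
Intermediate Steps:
$L{\left(R,j \right)} = \frac{95 + R}{-51 + R}$ ($L{\left(R,j \right)} = \frac{R + 95}{R - 51} = \frac{95 + R}{-51 + R}$)
$\frac{1}{L{\left(264,-160 \right)} + \left(-15144 + 31083\right)} = \frac{1}{\frac{95 + 264}{-51 + 264} + \left(-15144 + 31083\right)} = \frac{1}{\frac{1}{213} \cdot 359 + 15939} = \frac{1}{\frac{359}{213} + 15939} = \frac{1}{\frac{3395366}{213}} = \frac{213}{3395366}$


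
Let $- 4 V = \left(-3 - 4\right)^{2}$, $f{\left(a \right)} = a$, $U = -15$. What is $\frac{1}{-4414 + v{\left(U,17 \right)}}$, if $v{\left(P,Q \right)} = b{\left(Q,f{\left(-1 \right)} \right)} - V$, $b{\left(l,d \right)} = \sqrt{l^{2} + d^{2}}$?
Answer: $- \frac{70428}{310001809} - \frac{16 \sqrt{290}}{310001809} \approx -0.00022806$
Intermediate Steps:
$V = - \frac{49}{4}$ ($V = - \frac{\left(-3 - 4\right)^{2}}{4} = - \frac{\left(-7\right)^{2}}{4} = \left(- \frac{1}{4}\right) 49 = - \frac{49}{4} \approx -12.25$)
$b{\left(l,d \right)} = \sqrt{d^{2} + l^{2}}$
$v{\left(P,Q \right)} = \frac{49}{4} + \sqrt{1 + Q^{2}}$ ($v{\left(P,Q \right)} = \sqrt{\left(-1\right)^{2} + Q^{2}} - - \frac{49}{4} = \sqrt{1 + Q^{2}} + \frac{49}{4} = \frac{49}{4} + \sqrt{1 + Q^{2}}$)
$\frac{1}{-4414 + v{\left(U,17 \right)}} = \frac{1}{-4414 + \left(\frac{49}{4} + \sqrt{1 + 17^{2}}\right)} = \frac{1}{-4414 + \left(\frac{49}{4} + \sqrt{1 + 289}\right)} = \frac{1}{-4414 + \left(\frac{49}{4} + \sqrt{290}\right)} = \frac{1}{- \frac{17607}{4} + \sqrt{290}}$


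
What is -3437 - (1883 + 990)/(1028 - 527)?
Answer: -1724810/501 ≈ -3442.7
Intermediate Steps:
-3437 - (1883 + 990)/(1028 - 527) = -3437 - 2873/501 = -1724810/501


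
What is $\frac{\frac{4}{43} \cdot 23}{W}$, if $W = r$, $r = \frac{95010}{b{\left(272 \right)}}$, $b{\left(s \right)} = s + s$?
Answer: $\frac{25024}{2042715} \approx 0.01225$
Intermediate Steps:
$b{\left(s \right)} = 2 s$
$r = \frac{47505}{272}$ ($r = \frac{95010}{2 \cdot 272} = \frac{95010}{544} = 95010 \cdot \frac{1}{544} = \frac{47505}{272} \approx 174.65$)
$W = \frac{47505}{272} \approx 174.65$
$\frac{\frac{4}{43} \cdot 23}{W} = \frac{\frac{4}{43} \cdot 23}{\frac{47505}{272}} = 4 \cdot \frac{1}{43} \cdot 23 \cdot \frac{272}{47505} = \frac{4}{43} \cdot 23 \cdot \frac{272}{47505} = \frac{92}{43} \cdot \frac{272}{47505} = \frac{25024}{2042715}$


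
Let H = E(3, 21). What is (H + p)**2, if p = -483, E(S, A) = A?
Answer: 213444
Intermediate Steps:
H = 21
(H + p)**2 = (21 - 483)**2 = (-462)**2 = 213444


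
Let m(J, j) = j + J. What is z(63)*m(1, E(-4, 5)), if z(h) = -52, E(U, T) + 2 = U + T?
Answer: 0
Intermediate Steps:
E(U, T) = -2 + T + U (E(U, T) = -2 + (U + T) = -2 + (T + U) = -2 + T + U)
m(J, j) = J + j
z(63)*m(1, E(-4, 5)) = -52*(1 + (-2 + 5 - 4)) = -52*(1 - 1) = -52*0 = 0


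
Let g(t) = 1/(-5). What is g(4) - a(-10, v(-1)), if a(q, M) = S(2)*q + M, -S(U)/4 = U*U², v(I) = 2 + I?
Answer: -1606/5 ≈ -321.20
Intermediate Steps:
S(U) = -4*U³ (S(U) = -4*U*U² = -4*U³)
g(t) = -⅕
a(q, M) = M - 32*q (a(q, M) = (-4*2³)*q + M = (-4*8)*q + M = -32*q + M = M - 32*q)
g(4) - a(-10, v(-1)) = -⅕ - ((2 - 1) - 32*(-10)) = -⅕ - (1 + 320) = -⅕ - 1*321 = -⅕ - 321 = -1606/5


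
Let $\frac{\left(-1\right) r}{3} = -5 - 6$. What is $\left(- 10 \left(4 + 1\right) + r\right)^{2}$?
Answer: $289$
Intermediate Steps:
$r = 33$ ($r = - 3 \left(-5 - 6\right) = \left(-3\right) \left(-11\right) = 33$)
$\left(- 10 \left(4 + 1\right) + r\right)^{2} = \left(- 10 \left(4 + 1\right) + 33\right)^{2} = \left(\left(-10\right) 5 + 33\right)^{2} = \left(-50 + 33\right)^{2} = \left(-17\right)^{2} = 289$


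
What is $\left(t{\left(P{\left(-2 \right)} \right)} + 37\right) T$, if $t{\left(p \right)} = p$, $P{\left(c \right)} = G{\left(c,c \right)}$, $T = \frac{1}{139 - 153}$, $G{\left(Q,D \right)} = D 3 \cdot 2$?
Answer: $- \frac{25}{14} \approx -1.7857$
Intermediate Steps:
$G{\left(Q,D \right)} = 6 D$ ($G{\left(Q,D \right)} = 3 D 2 = 6 D$)
$T = - \frac{1}{14}$ ($T = \frac{1}{-14} = - \frac{1}{14} \approx -0.071429$)
$P{\left(c \right)} = 6 c$
$\left(t{\left(P{\left(-2 \right)} \right)} + 37\right) T = \left(6 \left(-2\right) + 37\right) \left(- \frac{1}{14}\right) = \left(-12 + 37\right) \left(- \frac{1}{14}\right) = 25 \left(- \frac{1}{14}\right) = - \frac{25}{14}$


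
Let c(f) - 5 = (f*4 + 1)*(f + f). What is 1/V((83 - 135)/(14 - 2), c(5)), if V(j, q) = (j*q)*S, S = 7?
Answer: -3/19565 ≈ -0.00015334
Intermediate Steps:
c(f) = 5 + 2*f*(1 + 4*f) (c(f) = 5 + (f*4 + 1)*(f + f) = 5 + (4*f + 1)*(2*f) = 5 + (1 + 4*f)*(2*f) = 5 + 2*f*(1 + 4*f))
V(j, q) = 7*j*q (V(j, q) = (j*q)*7 = 7*j*q)
1/V((83 - 135)/(14 - 2), c(5)) = 1/(7*((83 - 135)/(14 - 2))*(5 + 2*5 + 8*5²)) = 1/(7*(-52/12)*(5 + 10 + 8*25)) = 1/(7*(-52*1/12)*(5 + 10 + 200)) = 1/(7*(-13/3)*215) = 1/(-19565/3) = -3/19565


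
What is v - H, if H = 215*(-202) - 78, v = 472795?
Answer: 516303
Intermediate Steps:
H = -43508 (H = -43430 - 78 = -43508)
v - H = 472795 - 1*(-43508) = 472795 + 43508 = 516303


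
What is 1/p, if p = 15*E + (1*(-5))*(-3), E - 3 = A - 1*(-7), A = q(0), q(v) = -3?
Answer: 1/120 ≈ 0.0083333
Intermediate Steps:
A = -3
E = 7 (E = 3 + (-3 - 1*(-7)) = 3 + (-3 + 7) = 3 + 4 = 7)
p = 120 (p = 15*7 + (1*(-5))*(-3) = 105 - 5*(-3) = 105 + 15 = 120)
1/p = 1/120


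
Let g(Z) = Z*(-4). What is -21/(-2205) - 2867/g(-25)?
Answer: -60187/2100 ≈ -28.660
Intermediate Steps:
g(Z) = -4*Z
-21/(-2205) - 2867/g(-25) = -21/(-2205) - 2867/((-4*(-25))) = -21*(-1/2205) - 2867/100 = 1/105 - 2867*1/100 = 1/105 - 2867/100 = -60187/2100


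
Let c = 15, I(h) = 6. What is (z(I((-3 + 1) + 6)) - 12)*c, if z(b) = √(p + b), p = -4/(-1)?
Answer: -180 + 15*√10 ≈ -132.57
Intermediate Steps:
p = 4 (p = -4*(-1) = 4)
z(b) = √(4 + b)
(z(I((-3 + 1) + 6)) - 12)*c = (√(4 + 6) - 12)*15 = (√10 - 12)*15 = (-12 + √10)*15 = -180 + 15*√10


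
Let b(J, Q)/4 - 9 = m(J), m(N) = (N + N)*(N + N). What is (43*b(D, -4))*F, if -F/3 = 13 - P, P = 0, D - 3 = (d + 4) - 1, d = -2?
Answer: -489684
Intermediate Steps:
D = 4 (D = 3 + ((-2 + 4) - 1) = 3 + (2 - 1) = 3 + 1 = 4)
m(N) = 4*N² (m(N) = (2*N)*(2*N) = 4*N²)
b(J, Q) = 36 + 16*J² (b(J, Q) = 36 + 4*(4*J²) = 36 + 16*J²)
F = -39 (F = -3*(13 - 1*0) = -3*(13 + 0) = -3*13 = -39)
(43*b(D, -4))*F = (43*(36 + 16*4²))*(-39) = (43*(36 + 16*16))*(-39) = (43*(36 + 256))*(-39) = (43*292)*(-39) = 12556*(-39) = -489684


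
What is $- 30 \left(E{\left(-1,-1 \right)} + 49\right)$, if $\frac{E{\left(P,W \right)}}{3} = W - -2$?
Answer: $-1560$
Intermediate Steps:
$E{\left(P,W \right)} = 6 + 3 W$ ($E{\left(P,W \right)} = 3 \left(W - -2\right) = 3 \left(W + 2\right) = 3 \left(2 + W\right) = 6 + 3 W$)
$- 30 \left(E{\left(-1,-1 \right)} + 49\right) = - 30 \left(\left(6 + 3 \left(-1\right)\right) + 49\right) = - 30 \left(\left(6 - 3\right) + 49\right) = - 30 \left(3 + 49\right) = \left(-30\right) 52 = -1560$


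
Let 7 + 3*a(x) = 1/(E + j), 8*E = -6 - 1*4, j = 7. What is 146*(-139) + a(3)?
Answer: -1400443/69 ≈ -20296.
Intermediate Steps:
E = -5/4 (E = (-6 - 1*4)/8 = (-6 - 4)/8 = (⅛)*(-10) = -5/4 ≈ -1.2500)
a(x) = -157/69 (a(x) = -7/3 + 1/(3*(-5/4 + 7)) = -7/3 + 1/(3*(23/4)) = -7/3 + (⅓)*(4/23) = -7/3 + 4/69 = -157/69)
146*(-139) + a(3) = 146*(-139) - 157/69 = -20294 - 157/69 = -1400443/69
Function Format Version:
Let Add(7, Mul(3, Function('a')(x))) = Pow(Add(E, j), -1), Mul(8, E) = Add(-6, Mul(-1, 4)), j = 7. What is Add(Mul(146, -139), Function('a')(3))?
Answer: Rational(-1400443, 69) ≈ -20296.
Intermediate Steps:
E = Rational(-5, 4) (E = Mul(Rational(1, 8), Add(-6, Mul(-1, 4))) = Mul(Rational(1, 8), Add(-6, -4)) = Mul(Rational(1, 8), -10) = Rational(-5, 4) ≈ -1.2500)
Function('a')(x) = Rational(-157, 69) (Function('a')(x) = Add(Rational(-7, 3), Mul(Rational(1, 3), Pow(Add(Rational(-5, 4), 7), -1))) = Add(Rational(-7, 3), Mul(Rational(1, 3), Pow(Rational(23, 4), -1))) = Add(Rational(-7, 3), Mul(Rational(1, 3), Rational(4, 23))) = Add(Rational(-7, 3), Rational(4, 69)) = Rational(-157, 69))
Add(Mul(146, -139), Function('a')(3)) = Add(Mul(146, -139), Rational(-157, 69)) = Add(-20294, Rational(-157, 69)) = Rational(-1400443, 69)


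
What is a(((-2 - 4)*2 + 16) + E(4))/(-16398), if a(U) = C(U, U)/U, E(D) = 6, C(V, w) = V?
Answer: -1/16398 ≈ -6.0983e-5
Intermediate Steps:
a(U) = 1 (a(U) = U/U = 1)
a(((-2 - 4)*2 + 16) + E(4))/(-16398) = 1/(-16398) = 1*(-1/16398) = -1/16398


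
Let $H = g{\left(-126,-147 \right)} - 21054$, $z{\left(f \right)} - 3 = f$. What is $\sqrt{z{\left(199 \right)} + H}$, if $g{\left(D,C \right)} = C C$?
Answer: $\sqrt{757} \approx 27.514$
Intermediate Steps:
$z{\left(f \right)} = 3 + f$
$g{\left(D,C \right)} = C^{2}$
$H = 555$ ($H = \left(-147\right)^{2} - 21054 = 21609 - 21054 = 555$)
$\sqrt{z{\left(199 \right)} + H} = \sqrt{\left(3 + 199\right) + 555} = \sqrt{202 + 555} = \sqrt{757}$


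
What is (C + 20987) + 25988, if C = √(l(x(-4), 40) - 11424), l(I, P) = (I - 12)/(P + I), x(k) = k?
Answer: 46975 + 2*I*√25705/3 ≈ 46975.0 + 106.89*I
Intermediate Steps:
l(I, P) = (-12 + I)/(I + P)
C = 2*I*√25705/3 (C = √((-12 - 4)/(-4 + 40) - 11424) = √(-16/36 - 11424) = √((1/36)*(-16) - 11424) = √(-4/9 - 11424) = √(-102820/9) = 2*I*√25705/3 ≈ 106.89*I)
(C + 20987) + 25988 = (2*I*√25705/3 + 20987) + 25988 = (20987 + 2*I*√25705/3) + 25988 = 46975 + 2*I*√25705/3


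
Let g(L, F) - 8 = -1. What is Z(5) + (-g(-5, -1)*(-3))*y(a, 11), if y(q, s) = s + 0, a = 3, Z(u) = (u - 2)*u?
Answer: 246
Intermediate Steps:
g(L, F) = 7 (g(L, F) = 8 - 1 = 7)
Z(u) = u*(-2 + u) (Z(u) = (-2 + u)*u = u*(-2 + u))
y(q, s) = s
Z(5) + (-g(-5, -1)*(-3))*y(a, 11) = 5*(-2 + 5) + (-1*7*(-3))*11 = 5*3 - 7*(-3)*11 = 15 + 21*11 = 15 + 231 = 246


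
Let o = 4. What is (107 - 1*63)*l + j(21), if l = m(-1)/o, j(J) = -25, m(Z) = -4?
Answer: -69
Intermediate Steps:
l = -1 (l = -4/4 = -4*¼ = -1)
(107 - 1*63)*l + j(21) = (107 - 1*63)*(-1) - 25 = (107 - 63)*(-1) - 25 = 44*(-1) - 25 = -44 - 25 = -69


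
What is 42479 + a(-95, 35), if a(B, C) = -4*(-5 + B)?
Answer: 42879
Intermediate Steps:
a(B, C) = 20 - 4*B
42479 + a(-95, 35) = 42479 + (20 - 4*(-95)) = 42479 + (20 + 380) = 42479 + 400 = 42879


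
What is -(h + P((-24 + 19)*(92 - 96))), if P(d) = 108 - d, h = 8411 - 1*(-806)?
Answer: -9305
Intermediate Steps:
h = 9217 (h = 8411 + 806 = 9217)
-(h + P((-24 + 19)*(92 - 96))) = -(9217 + (108 - (-24 + 19)*(92 - 96))) = -(9217 + (108 - (-5)*(-4))) = -(9217 + (108 - 1*20)) = -(9217 + (108 - 20)) = -(9217 + 88) = -1*9305 = -9305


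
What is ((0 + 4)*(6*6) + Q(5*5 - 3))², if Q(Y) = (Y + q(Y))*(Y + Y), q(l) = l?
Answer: 4326400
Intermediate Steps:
Q(Y) = 4*Y² (Q(Y) = (Y + Y)*(Y + Y) = (2*Y)*(2*Y) = 4*Y²)
((0 + 4)*(6*6) + Q(5*5 - 3))² = ((0 + 4)*(6*6) + 4*(5*5 - 3)²)² = (4*36 + 4*(25 - 3)²)² = (144 + 4*22²)² = (144 + 4*484)² = (144 + 1936)² = 2080² = 4326400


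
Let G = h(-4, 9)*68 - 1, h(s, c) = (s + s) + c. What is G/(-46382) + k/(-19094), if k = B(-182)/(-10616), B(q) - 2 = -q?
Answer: -424140415/293803740979 ≈ -0.0014436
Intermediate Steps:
B(q) = 2 - q
h(s, c) = c + 2*s (h(s, c) = 2*s + c = c + 2*s)
G = 67 (G = (9 + 2*(-4))*68 - 1 = (9 - 8)*68 - 1 = 1*68 - 1 = 68 - 1 = 67)
k = -23/1327 (k = (2 - 1*(-182))/(-10616) = (2 + 182)*(-1/10616) = 184*(-1/10616) = -23/1327 ≈ -0.017332)
G/(-46382) + k/(-19094) = 67/(-46382) - 23/1327/(-19094) = 67*(-1/46382) - 23/1327*(-1/19094) = -67/46382 + 23/25337738 = -424140415/293803740979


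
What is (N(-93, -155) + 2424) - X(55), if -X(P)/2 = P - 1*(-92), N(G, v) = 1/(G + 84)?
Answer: 24461/9 ≈ 2717.9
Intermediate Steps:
N(G, v) = 1/(84 + G)
X(P) = -184 - 2*P (X(P) = -2*(P - 1*(-92)) = -2*(P + 92) = -2*(92 + P) = -184 - 2*P)
(N(-93, -155) + 2424) - X(55) = (1/(84 - 93) + 2424) - (-184 - 2*55) = (1/(-9) + 2424) - (-184 - 110) = (-⅑ + 2424) - 1*(-294) = 21815/9 + 294 = 24461/9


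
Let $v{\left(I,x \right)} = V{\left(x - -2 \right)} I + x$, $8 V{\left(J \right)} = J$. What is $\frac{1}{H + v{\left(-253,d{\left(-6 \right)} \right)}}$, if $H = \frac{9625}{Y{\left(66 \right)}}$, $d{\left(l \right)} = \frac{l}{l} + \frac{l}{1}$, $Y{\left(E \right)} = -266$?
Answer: $\frac{152}{8161} \approx 0.018625$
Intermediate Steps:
$V{\left(J \right)} = \frac{J}{8}$
$d{\left(l \right)} = 1 + l$ ($d{\left(l \right)} = 1 + l 1 = 1 + l$)
$H = - \frac{1375}{38}$ ($H = \frac{9625}{-266} = 9625 \left(- \frac{1}{266}\right) = - \frac{1375}{38} \approx -36.184$)
$v{\left(I,x \right)} = x + I \left(\frac{1}{4} + \frac{x}{8}\right)$ ($v{\left(I,x \right)} = \frac{x - -2}{8} I + x = \frac{x + 2}{8} I + x = \frac{2 + x}{8} I + x = \left(\frac{1}{4} + \frac{x}{8}\right) I + x = I \left(\frac{1}{4} + \frac{x}{8}\right) + x = x + I \left(\frac{1}{4} + \frac{x}{8}\right)$)
$\frac{1}{H + v{\left(-253,d{\left(-6 \right)} \right)}} = \frac{1}{- \frac{1375}{38} + \left(\left(1 - 6\right) + \frac{1}{8} \left(-253\right) \left(2 + \left(1 - 6\right)\right)\right)} = \frac{1}{- \frac{1375}{38} - \left(5 + \frac{253 \left(2 - 5\right)}{8}\right)} = \frac{1}{- \frac{1375}{38} - \left(5 + \frac{253}{8} \left(-3\right)\right)} = \frac{1}{- \frac{1375}{38} + \left(-5 + \frac{759}{8}\right)} = \frac{1}{- \frac{1375}{38} + \frac{719}{8}} = \frac{1}{\frac{8161}{152}} = \frac{152}{8161}$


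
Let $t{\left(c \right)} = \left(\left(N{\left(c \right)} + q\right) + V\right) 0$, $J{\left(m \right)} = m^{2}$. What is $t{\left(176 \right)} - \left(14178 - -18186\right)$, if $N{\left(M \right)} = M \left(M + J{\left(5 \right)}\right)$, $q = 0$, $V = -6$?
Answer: $-32364$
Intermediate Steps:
$N{\left(M \right)} = M \left(25 + M\right)$ ($N{\left(M \right)} = M \left(M + 5^{2}\right) = M \left(M + 25\right) = M \left(25 + M\right)$)
$t{\left(c \right)} = 0$ ($t{\left(c \right)} = \left(\left(c \left(25 + c\right) + 0\right) - 6\right) 0 = \left(c \left(25 + c\right) - 6\right) 0 = \left(-6 + c \left(25 + c\right)\right) 0 = 0$)
$t{\left(176 \right)} - \left(14178 - -18186\right) = 0 - \left(14178 - -18186\right) = 0 - \left(14178 + 18186\right) = 0 - 32364 = -32364$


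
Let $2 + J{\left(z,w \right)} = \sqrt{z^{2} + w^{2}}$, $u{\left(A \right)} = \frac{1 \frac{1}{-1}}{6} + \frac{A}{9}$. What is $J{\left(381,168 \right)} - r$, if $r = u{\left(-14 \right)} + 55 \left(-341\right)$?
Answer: $\frac{337585}{18} + 3 \sqrt{19265} \approx 19171.0$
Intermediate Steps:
$u{\left(A \right)} = - \frac{1}{6} + \frac{A}{9}$ ($u{\left(A \right)} = 1 \left(-1\right) \frac{1}{6} + A \frac{1}{9} = \left(-1\right) \frac{1}{6} + \frac{A}{9} = - \frac{1}{6} + \frac{A}{9}$)
$J{\left(z,w \right)} = -2 + \sqrt{w^{2} + z^{2}}$ ($J{\left(z,w \right)} = -2 + \sqrt{z^{2} + w^{2}} = -2 + \sqrt{w^{2} + z^{2}}$)
$r = - \frac{337621}{18}$ ($r = \left(- \frac{1}{6} + \frac{1}{9} \left(-14\right)\right) + 55 \left(-341\right) = \left(- \frac{1}{6} - \frac{14}{9}\right) - 18755 = - \frac{31}{18} - 18755 = - \frac{337621}{18} \approx -18757.0$)
$J{\left(381,168 \right)} - r = \left(-2 + \sqrt{168^{2} + 381^{2}}\right) - - \frac{337621}{18} = \left(-2 + \sqrt{28224 + 145161}\right) + \frac{337621}{18} = \left(-2 + \sqrt{173385}\right) + \frac{337621}{18} = \left(-2 + 3 \sqrt{19265}\right) + \frac{337621}{18} = \frac{337585}{18} + 3 \sqrt{19265}$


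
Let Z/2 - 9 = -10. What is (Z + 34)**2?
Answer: 1024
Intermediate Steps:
Z = -2 (Z = 18 + 2*(-10) = 18 - 20 = -2)
(Z + 34)**2 = (-2 + 34)**2 = 32**2 = 1024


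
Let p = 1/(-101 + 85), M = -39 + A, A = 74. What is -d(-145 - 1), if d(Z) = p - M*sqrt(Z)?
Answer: 1/16 + 35*I*sqrt(146) ≈ 0.0625 + 422.91*I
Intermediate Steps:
M = 35 (M = -39 + 74 = 35)
p = -1/16 (p = 1/(-16) = -1/16 ≈ -0.062500)
d(Z) = -1/16 - 35*sqrt(Z)
-d(-145 - 1) = -(-1/16 - 35*sqrt(-145 - 1)) = -(-1/16 - 35*I*sqrt(146)) = 1/16 + 35*I*sqrt(146)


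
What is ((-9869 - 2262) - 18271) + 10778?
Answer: -19624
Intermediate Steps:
((-9869 - 2262) - 18271) + 10778 = (-12131 - 18271) + 10778 = -30402 + 10778 = -19624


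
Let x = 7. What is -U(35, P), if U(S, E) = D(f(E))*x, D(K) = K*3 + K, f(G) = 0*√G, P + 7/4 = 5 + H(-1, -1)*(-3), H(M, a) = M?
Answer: 0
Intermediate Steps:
P = 25/4 (P = -7/4 + (5 - 1*(-3)) = -7/4 + (5 + 3) = -7/4 + 8 = 25/4 ≈ 6.2500)
f(G) = 0
D(K) = 4*K (D(K) = 3*K + K = 4*K)
U(S, E) = 0 (U(S, E) = (4*0)*7 = 0*7 = 0)
-U(35, P) = -1*0 = 0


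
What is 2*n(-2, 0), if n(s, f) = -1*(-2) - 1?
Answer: 2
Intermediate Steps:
n(s, f) = 1 (n(s, f) = 2 - 1 = 1)
2*n(-2, 0) = 2*1 = 2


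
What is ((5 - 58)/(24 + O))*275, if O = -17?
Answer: -14575/7 ≈ -2082.1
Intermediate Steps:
((5 - 58)/(24 + O))*275 = ((5 - 58)/(24 - 17))*275 = -53/7*275 = -14575/7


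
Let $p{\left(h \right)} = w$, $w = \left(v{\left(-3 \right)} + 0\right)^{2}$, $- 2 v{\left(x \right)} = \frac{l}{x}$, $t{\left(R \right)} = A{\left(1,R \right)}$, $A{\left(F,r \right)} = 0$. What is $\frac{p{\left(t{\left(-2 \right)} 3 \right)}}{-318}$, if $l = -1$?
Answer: $- \frac{1}{11448} \approx -8.7352 \cdot 10^{-5}$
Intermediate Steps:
$t{\left(R \right)} = 0$
$v{\left(x \right)} = \frac{1}{2 x}$ ($v{\left(x \right)} = - \frac{\left(-1\right) \frac{1}{x}}{2} = \frac{1}{2 x}$)
$w = \frac{1}{36}$ ($w = \left(\frac{1}{2 \left(-3\right)} + 0\right)^{2} = \left(\frac{1}{2} \left(- \frac{1}{3}\right) + 0\right)^{2} = \left(- \frac{1}{6} + 0\right)^{2} = \left(- \frac{1}{6}\right)^{2} = \frac{1}{36} \approx 0.027778$)
$p{\left(h \right)} = \frac{1}{36}$
$\frac{p{\left(t{\left(-2 \right)} 3 \right)}}{-318} = \frac{1}{36 \left(-318\right)} = \frac{1}{36} \left(- \frac{1}{318}\right) = - \frac{1}{11448}$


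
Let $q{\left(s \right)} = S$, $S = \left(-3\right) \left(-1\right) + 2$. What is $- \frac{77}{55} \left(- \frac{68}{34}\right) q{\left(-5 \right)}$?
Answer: $14$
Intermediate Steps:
$S = 5$ ($S = 3 + 2 = 5$)
$q{\left(s \right)} = 5$
$- \frac{77}{55} \left(- \frac{68}{34}\right) q{\left(-5 \right)} = - \frac{77}{55} \left(- \frac{68}{34}\right) 5 = \left(-77\right) \frac{1}{55} \left(\left(-68\right) \frac{1}{34}\right) 5 = \left(- \frac{7}{5}\right) \left(-2\right) 5 = \frac{14}{5} \cdot 5 = 14$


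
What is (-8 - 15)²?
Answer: 529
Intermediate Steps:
(-8 - 15)² = (-23)² = 529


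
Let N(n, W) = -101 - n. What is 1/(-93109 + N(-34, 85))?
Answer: -1/93176 ≈ -1.0732e-5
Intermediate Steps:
1/(-93109 + N(-34, 85)) = 1/(-93109 + (-101 - 1*(-34))) = 1/(-93109 + (-101 + 34)) = 1/(-93109 - 67) = 1/(-93176) = -1/93176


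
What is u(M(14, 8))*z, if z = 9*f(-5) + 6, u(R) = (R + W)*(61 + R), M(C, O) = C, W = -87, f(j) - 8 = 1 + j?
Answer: -229950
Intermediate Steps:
f(j) = 9 + j (f(j) = 8 + (1 + j) = 9 + j)
u(R) = (-87 + R)*(61 + R) (u(R) = (R - 87)*(61 + R) = (-87 + R)*(61 + R))
z = 42 (z = 9*(9 - 5) + 6 = 9*4 + 6 = 36 + 6 = 42)
u(M(14, 8))*z = (-5307 + 14**2 - 26*14)*42 = (-5307 + 196 - 364)*42 = -5475*42 = -229950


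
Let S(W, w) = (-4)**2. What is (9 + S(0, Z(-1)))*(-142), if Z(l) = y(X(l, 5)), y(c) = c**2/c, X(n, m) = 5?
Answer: -3550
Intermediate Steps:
y(c) = c
Z(l) = 5
S(W, w) = 16
(9 + S(0, Z(-1)))*(-142) = (9 + 16)*(-142) = 25*(-142) = -3550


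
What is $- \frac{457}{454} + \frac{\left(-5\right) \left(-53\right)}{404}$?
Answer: $- \frac{32159}{91708} \approx -0.35067$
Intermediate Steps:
$- \frac{457}{454} + \frac{\left(-5\right) \left(-53\right)}{404} = \left(-457\right) \frac{1}{454} + 265 \cdot \frac{1}{404} = - \frac{457}{454} + \frac{265}{404} = - \frac{32159}{91708}$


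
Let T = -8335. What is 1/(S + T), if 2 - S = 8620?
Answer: -1/16953 ≈ -5.8987e-5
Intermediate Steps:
S = -8618 (S = 2 - 1*8620 = 2 - 8620 = -8618)
1/(S + T) = 1/(-8618 - 8335) = 1/(-16953) = -1/16953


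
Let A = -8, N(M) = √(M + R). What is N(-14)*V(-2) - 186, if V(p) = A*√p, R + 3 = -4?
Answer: -186 + 8*√42 ≈ -134.15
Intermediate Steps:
R = -7 (R = -3 - 4 = -7)
N(M) = √(-7 + M) (N(M) = √(M - 7) = √(-7 + M))
V(p) = -8*√p
N(-14)*V(-2) - 186 = √(-7 - 14)*(-8*I*√2) - 186 = √(-21)*(-8*I*√2) - 186 = (I*√21)*(-8*I*√2) - 186 = 8*√42 - 186 = -186 + 8*√42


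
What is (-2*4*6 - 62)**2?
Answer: 12100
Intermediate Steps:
(-2*4*6 - 62)**2 = (-8*6 - 62)**2 = (-48 - 62)**2 = (-110)**2 = 12100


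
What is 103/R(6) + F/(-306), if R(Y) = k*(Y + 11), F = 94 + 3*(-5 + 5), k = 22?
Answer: -107/3366 ≈ -0.031788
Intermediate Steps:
F = 94 (F = 94 + 3*0 = 94 + 0 = 94)
R(Y) = 242 + 22*Y (R(Y) = 22*(Y + 11) = 22*(11 + Y) = 242 + 22*Y)
103/R(6) + F/(-306) = 103/(242 + 22*6) + 94/(-306) = 103/(242 + 132) + 94*(-1/306) = 103/374 - 47/153 = -107/3366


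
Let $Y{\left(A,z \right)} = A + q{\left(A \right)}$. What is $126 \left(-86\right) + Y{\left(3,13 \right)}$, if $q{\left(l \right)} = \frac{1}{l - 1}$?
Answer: $- \frac{21665}{2} \approx -10833.0$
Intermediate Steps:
$q{\left(l \right)} = \frac{1}{-1 + l}$
$Y{\left(A,z \right)} = A + \frac{1}{-1 + A}$
$126 \left(-86\right) + Y{\left(3,13 \right)} = 126 \left(-86\right) + \frac{1 + 3 \left(-1 + 3\right)}{-1 + 3} = -10836 + \frac{1 + 3 \cdot 2}{2} = -10836 + \frac{1 + 6}{2} = -10836 + \frac{1}{2} \cdot 7 = -10836 + \frac{7}{2} = - \frac{21665}{2}$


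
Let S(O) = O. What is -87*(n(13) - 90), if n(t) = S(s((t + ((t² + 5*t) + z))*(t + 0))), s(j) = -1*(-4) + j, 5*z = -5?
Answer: -270744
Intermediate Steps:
z = -1 (z = (⅕)*(-5) = -1)
s(j) = 4 + j
n(t) = 4 + t*(-1 + t² + 6*t) (n(t) = 4 + (t + ((t² + 5*t) - 1))*(t + 0) = 4 + (t + (-1 + t² + 5*t))*t = 4 + (-1 + t² + 6*t)*t = 4 + t*(-1 + t² + 6*t))
-87*(n(13) - 90) = -87*((4 + 13*(-1 + 13² + 6*13)) - 90) = -87*((4 + 13*(-1 + 169 + 78)) - 90) = -87*((4 + 13*246) - 90) = -87*((4 + 3198) - 90) = -87*(3202 - 90) = -87*3112 = -270744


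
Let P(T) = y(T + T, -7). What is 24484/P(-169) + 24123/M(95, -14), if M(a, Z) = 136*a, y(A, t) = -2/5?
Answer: -46518181/760 ≈ -61208.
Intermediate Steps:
y(A, t) = -⅖ (y(A, t) = -2*⅕ = -⅖)
P(T) = -⅖
24484/P(-169) + 24123/M(95, -14) = 24484/(-⅖) + 24123/((136*95)) = 24484*(-5/2) + 24123/12920 = -61210 + 24123*(1/12920) = -61210 + 1419/760 = -46518181/760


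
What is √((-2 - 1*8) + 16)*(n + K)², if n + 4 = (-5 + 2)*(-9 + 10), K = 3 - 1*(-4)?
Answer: 0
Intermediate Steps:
K = 7 (K = 3 + 4 = 7)
n = -7 (n = -4 + (-5 + 2)*(-9 + 10) = -4 - 3*1 = -4 - 3 = -7)
√((-2 - 1*8) + 16)*(n + K)² = √((-2 - 1*8) + 16)*(-7 + 7)² = √((-2 - 8) + 16)*0² = √(-10 + 16)*0 = √6*0 = 0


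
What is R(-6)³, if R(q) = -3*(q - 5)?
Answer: 35937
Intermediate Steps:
R(q) = 15 - 3*q (R(q) = -3*(-5 + q) = 15 - 3*q)
R(-6)³ = (15 - 3*(-6))³ = (15 + 18)³ = 33³ = 35937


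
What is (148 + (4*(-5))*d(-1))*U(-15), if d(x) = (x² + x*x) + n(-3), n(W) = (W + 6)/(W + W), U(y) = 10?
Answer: 1180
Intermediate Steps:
n(W) = (6 + W)/(2*W) (n(W) = (6 + W)/((2*W)) = (6 + W)*(1/(2*W)) = (6 + W)/(2*W))
d(x) = -½ + 2*x² (d(x) = (x² + x*x) + (½)*(6 - 3)/(-3) = (x² + x²) + (½)*(-⅓)*3 = 2*x² - ½ = -½ + 2*x²)
(148 + (4*(-5))*d(-1))*U(-15) = (148 + (4*(-5))*(-½ + 2*(-1)²))*10 = (148 - 20*(-½ + 2*1))*10 = (148 - 20*(-½ + 2))*10 = (148 - 20*3/2)*10 = (148 - 30)*10 = 118*10 = 1180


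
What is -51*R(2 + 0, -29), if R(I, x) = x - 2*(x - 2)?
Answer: -1683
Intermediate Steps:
R(I, x) = 4 - x (R(I, x) = x - 2*(-2 + x) = x + (4 - 2*x) = 4 - x)
-51*R(2 + 0, -29) = -51*(4 - 1*(-29)) = -51*(4 + 29) = -51*33 = -1683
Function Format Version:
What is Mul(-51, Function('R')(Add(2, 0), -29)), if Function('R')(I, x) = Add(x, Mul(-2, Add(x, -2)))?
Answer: -1683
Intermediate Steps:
Function('R')(I, x) = Add(4, Mul(-1, x)) (Function('R')(I, x) = Add(x, Mul(-2, Add(-2, x))) = Add(x, Add(4, Mul(-2, x))) = Add(4, Mul(-1, x)))
Mul(-51, Function('R')(Add(2, 0), -29)) = Mul(-51, Add(4, Mul(-1, -29))) = Mul(-51, Add(4, 29)) = Mul(-51, 33) = -1683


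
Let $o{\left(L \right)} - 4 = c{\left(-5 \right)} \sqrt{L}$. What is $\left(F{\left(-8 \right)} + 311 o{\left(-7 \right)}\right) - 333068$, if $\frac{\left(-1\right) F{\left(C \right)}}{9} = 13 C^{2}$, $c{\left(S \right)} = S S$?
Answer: $-339312 + 7775 i \sqrt{7} \approx -3.3931 \cdot 10^{5} + 20571.0 i$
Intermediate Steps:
$c{\left(S \right)} = S^{2}$
$F{\left(C \right)} = - 117 C^{2}$ ($F{\left(C \right)} = - 9 \cdot 13 C^{2} = - 117 C^{2}$)
$o{\left(L \right)} = 4 + 25 \sqrt{L}$ ($o{\left(L \right)} = 4 + \left(-5\right)^{2} \sqrt{L} = 4 + 25 \sqrt{L}$)
$\left(F{\left(-8 \right)} + 311 o{\left(-7 \right)}\right) - 333068 = \left(- 117 \left(-8\right)^{2} + 311 \left(4 + 25 \sqrt{-7}\right)\right) - 333068 = \left(\left(-117\right) 64 + 311 \left(4 + 25 i \sqrt{7}\right)\right) - 333068 = \left(-7488 + 311 \left(4 + 25 i \sqrt{7}\right)\right) - 333068 = \left(-7488 + \left(1244 + 7775 i \sqrt{7}\right)\right) - 333068 = \left(-6244 + 7775 i \sqrt{7}\right) - 333068 = -339312 + 7775 i \sqrt{7}$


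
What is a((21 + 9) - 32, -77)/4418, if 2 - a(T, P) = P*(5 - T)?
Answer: 541/4418 ≈ 0.12245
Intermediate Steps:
a(T, P) = 2 - P*(5 - T)
a((21 + 9) - 32, -77)/4418 = (2 - 5*(-77) - 77*((21 + 9) - 32))/4418 = (2 + 385 - 77*(30 - 32))*(1/4418) = (2 + 385 - 77*(-2))*(1/4418) = (2 + 385 + 154)*(1/4418) = 541*(1/4418) = 541/4418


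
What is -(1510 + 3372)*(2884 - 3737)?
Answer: 4164346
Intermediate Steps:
-(1510 + 3372)*(2884 - 3737) = -4882*(-853) = -1*(-4164346) = 4164346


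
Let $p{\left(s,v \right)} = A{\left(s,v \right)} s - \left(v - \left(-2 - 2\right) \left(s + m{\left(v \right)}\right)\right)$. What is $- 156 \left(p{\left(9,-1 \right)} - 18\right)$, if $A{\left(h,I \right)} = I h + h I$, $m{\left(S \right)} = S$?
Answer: $32916$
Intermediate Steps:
$A{\left(h,I \right)} = 2 I h$ ($A{\left(h,I \right)} = I h + I h = 2 I h$)
$p{\left(s,v \right)} = - 5 v - 4 s + 2 v s^{2}$ ($p{\left(s,v \right)} = 2 v s s - \left(v - \left(-2 - 2\right) \left(s + v\right)\right) = 2 s v s - \left(v + 4 \left(s + v\right)\right) = 2 v s^{2} - \left(4 s + 5 v\right) = - 5 v - 4 s + 2 v s^{2}$)
$- 156 \left(p{\left(9,-1 \right)} - 18\right) = - 156 \left(\left(\left(-5\right) \left(-1\right) - 36 + 2 \left(-1\right) 9^{2}\right) - 18\right) = - 156 \left(\left(5 - 36 + 2 \left(-1\right) 81\right) - 18\right) = - 156 \left(\left(5 - 36 - 162\right) - 18\right) = - 156 \left(-193 - 18\right) = \left(-156\right) \left(-211\right) = 32916$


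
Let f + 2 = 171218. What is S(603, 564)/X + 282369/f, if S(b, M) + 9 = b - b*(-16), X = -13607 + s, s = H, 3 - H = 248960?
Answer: 147126707/91372272 ≈ 1.6102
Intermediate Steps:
H = -248957 (H = 3 - 1*248960 = 3 - 248960 = -248957)
s = -248957
X = -262564 (X = -13607 - 248957 = -262564)
f = 171216 (f = -2 + 171218 = 171216)
S(b, M) = -9 + 17*b (S(b, M) = -9 + (b - b*(-16)) = -9 + (b - (-16)*b) = -9 + (b + 16*b) = -9 + 17*b)
S(603, 564)/X + 282369/f = (-9 + 17*603)/(-262564) + 282369/171216 = (-9 + 10251)*(-1/262564) + 282369*(1/171216) = 10242*(-1/262564) + 94123/57072 = -5121/131282 + 94123/57072 = 147126707/91372272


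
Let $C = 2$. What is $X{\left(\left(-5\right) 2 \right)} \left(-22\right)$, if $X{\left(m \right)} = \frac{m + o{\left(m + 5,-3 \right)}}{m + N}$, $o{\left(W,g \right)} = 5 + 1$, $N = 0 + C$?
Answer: $-11$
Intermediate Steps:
$N = 2$ ($N = 0 + 2 = 2$)
$o{\left(W,g \right)} = 6$
$X{\left(m \right)} = \frac{6 + m}{2 + m}$ ($X{\left(m \right)} = \frac{m + 6}{m + 2} = \frac{6 + m}{2 + m}$)
$X{\left(\left(-5\right) 2 \right)} \left(-22\right) = \frac{6 - 10}{2 - 10} \left(-22\right) = \frac{1}{-8} \left(-4\right) \left(-22\right) = \left(- \frac{1}{8}\right) \left(-4\right) \left(-22\right) = \frac{1}{2} \left(-22\right) = -11$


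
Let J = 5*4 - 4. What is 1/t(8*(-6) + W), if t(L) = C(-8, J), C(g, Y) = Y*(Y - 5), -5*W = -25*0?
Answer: 1/176 ≈ 0.0056818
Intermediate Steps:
W = 0 (W = -(-5)*0 = -1/5*0 = 0)
J = 16 (J = 20 - 4 = 16)
C(g, Y) = Y*(-5 + Y)
t(L) = 176 (t(L) = 16*(-5 + 16) = 16*11 = 176)
1/t(8*(-6) + W) = 1/176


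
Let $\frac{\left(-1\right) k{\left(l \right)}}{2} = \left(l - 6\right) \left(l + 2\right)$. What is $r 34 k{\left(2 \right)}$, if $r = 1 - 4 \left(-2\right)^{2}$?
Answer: $-16320$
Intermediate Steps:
$r = -15$ ($r = 1 - 16 = -15$)
$k{\left(l \right)} = - 2 \left(-6 + l\right) \left(2 + l\right)$ ($k{\left(l \right)} = - 2 \left(l - 6\right) \left(l + 2\right) = - 2 \left(-6 + l\right) \left(2 + l\right)$)
$r 34 k{\left(2 \right)} = \left(-15\right) 34 \left(24 - 2 \cdot 2^{2} + 8 \cdot 2\right) = - 510 \left(24 - 8 + 16\right) = \left(-510\right) 32 = -16320$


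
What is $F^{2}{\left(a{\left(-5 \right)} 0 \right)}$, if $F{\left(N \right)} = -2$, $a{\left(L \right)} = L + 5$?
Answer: $4$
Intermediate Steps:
$a{\left(L \right)} = 5 + L$
$F^{2}{\left(a{\left(-5 \right)} 0 \right)} = \left(-2\right)^{2} = 4$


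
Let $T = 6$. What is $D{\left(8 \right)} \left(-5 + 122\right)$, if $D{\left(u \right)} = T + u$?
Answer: $1638$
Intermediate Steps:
$D{\left(u \right)} = 6 + u$
$D{\left(8 \right)} \left(-5 + 122\right) = \left(6 + 8\right) \left(-5 + 122\right) = 14 \cdot 117 = 1638$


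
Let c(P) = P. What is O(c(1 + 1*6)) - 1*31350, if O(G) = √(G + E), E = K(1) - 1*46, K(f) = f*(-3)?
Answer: -31350 + I*√42 ≈ -31350.0 + 6.4807*I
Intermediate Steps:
K(f) = -3*f
E = -49 (E = -3*1 - 1*46 = -3 - 46 = -49)
O(G) = √(-49 + G) (O(G) = √(G - 49) = √(-49 + G))
O(c(1 + 1*6)) - 1*31350 = √(-49 + (1 + 1*6)) - 1*31350 = √(-49 + (1 + 6)) - 31350 = √(-49 + 7) - 31350 = √(-42) - 31350 = I*√42 - 31350 = -31350 + I*√42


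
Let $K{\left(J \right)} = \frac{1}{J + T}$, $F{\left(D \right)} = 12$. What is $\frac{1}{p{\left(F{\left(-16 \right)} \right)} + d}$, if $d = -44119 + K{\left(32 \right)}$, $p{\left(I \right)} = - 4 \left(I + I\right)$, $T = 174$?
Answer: $- \frac{206}{9108289} \approx -2.2617 \cdot 10^{-5}$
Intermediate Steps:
$K{\left(J \right)} = \frac{1}{174 + J}$ ($K{\left(J \right)} = \frac{1}{J + 174} = \frac{1}{174 + J}$)
$p{\left(I \right)} = - 8 I$ ($p{\left(I \right)} = - 4 \cdot 2 I = - 8 I$)
$d = - \frac{9088513}{206}$ ($d = -44119 + \frac{1}{174 + 32} = -44119 + \frac{1}{206} = - \frac{9088513}{206} \approx -44119.0$)
$\frac{1}{p{\left(F{\left(-16 \right)} \right)} + d} = \frac{1}{\left(-8\right) 12 - \frac{9088513}{206}} = \frac{1}{-96 - \frac{9088513}{206}} = \frac{1}{- \frac{9108289}{206}} = - \frac{206}{9108289}$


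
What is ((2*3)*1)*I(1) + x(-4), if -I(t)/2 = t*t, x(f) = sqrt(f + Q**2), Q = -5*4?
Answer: -12 + 6*sqrt(11) ≈ 7.8997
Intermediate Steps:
Q = -20
x(f) = sqrt(400 + f) (x(f) = sqrt(f + (-20)**2) = sqrt(f + 400) = sqrt(400 + f))
I(t) = -2*t**2 (I(t) = -2*t*t = -2*t**2)
((2*3)*1)*I(1) + x(-4) = ((2*3)*1)*(-2*1**2) + sqrt(400 - 4) = (6*1)*(-2*1) + sqrt(396) = 6*(-2) + 6*sqrt(11) = -12 + 6*sqrt(11)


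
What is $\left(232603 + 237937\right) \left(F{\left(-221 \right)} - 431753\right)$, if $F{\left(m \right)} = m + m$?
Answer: $-203365035300$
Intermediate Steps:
$F{\left(m \right)} = 2 m$
$\left(232603 + 237937\right) \left(F{\left(-221 \right)} - 431753\right) = \left(232603 + 237937\right) \left(2 \left(-221\right) - 431753\right) = 470540 \left(-442 - 431753\right) = 470540 \left(-432195\right) = -203365035300$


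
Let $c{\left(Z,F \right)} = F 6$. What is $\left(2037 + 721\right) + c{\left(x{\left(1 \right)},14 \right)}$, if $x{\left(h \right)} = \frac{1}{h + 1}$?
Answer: $2842$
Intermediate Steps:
$x{\left(h \right)} = \frac{1}{1 + h}$
$c{\left(Z,F \right)} = 6 F$
$\left(2037 + 721\right) + c{\left(x{\left(1 \right)},14 \right)} = \left(2037 + 721\right) + 6 \cdot 14 = 2758 + 84 = 2842$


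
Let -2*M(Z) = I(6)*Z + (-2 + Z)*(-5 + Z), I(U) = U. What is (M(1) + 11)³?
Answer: 216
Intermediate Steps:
M(Z) = -3*Z - (-5 + Z)*(-2 + Z)/2 (M(Z) = -(6*Z + (-2 + Z)*(-5 + Z))/2 = -(6*Z + (-5 + Z)*(-2 + Z))/2 = -3*Z - (-5 + Z)*(-2 + Z)/2)
(M(1) + 11)³ = ((-5 + (½)*1 - ½*1²) + 11)³ = ((-5 + ½ - ½*1) + 11)³ = ((-5 + ½ - ½) + 11)³ = (-5 + 11)³ = 6³ = 216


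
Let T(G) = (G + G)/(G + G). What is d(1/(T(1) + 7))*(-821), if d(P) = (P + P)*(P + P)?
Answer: -821/16 ≈ -51.313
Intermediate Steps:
T(G) = 1 (T(G) = (2*G)/((2*G)) = (2*G)*(1/(2*G)) = 1)
d(P) = 4*P**2 (d(P) = (2*P)*(2*P) = 4*P**2)
d(1/(T(1) + 7))*(-821) = (4*(1/(1 + 7))**2)*(-821) = (4*(1/8)**2)*(-821) = (4*(1/64))*(-821) = (1/16)*(-821) = -821/16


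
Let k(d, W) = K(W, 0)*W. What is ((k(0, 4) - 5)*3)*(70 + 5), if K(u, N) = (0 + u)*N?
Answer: -1125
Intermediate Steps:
K(u, N) = N*u (K(u, N) = u*N = N*u)
k(d, W) = 0 (k(d, W) = (0*W)*W = 0*W = 0)
((k(0, 4) - 5)*3)*(70 + 5) = ((0 - 5)*3)*(70 + 5) = -5*3*75 = -15*75 = -1125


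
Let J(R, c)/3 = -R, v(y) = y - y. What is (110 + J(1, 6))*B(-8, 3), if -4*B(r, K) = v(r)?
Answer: 0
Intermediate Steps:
v(y) = 0
B(r, K) = 0 (B(r, K) = -¼*0 = 0)
J(R, c) = -3*R (J(R, c) = 3*(-R) = -3*R)
(110 + J(1, 6))*B(-8, 3) = (110 - 3*1)*0 = (110 - 3)*0 = 107*0 = 0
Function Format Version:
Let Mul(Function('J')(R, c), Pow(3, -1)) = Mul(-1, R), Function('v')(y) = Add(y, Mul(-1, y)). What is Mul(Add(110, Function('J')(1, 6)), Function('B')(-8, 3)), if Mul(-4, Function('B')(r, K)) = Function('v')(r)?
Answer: 0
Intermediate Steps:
Function('v')(y) = 0
Function('B')(r, K) = 0 (Function('B')(r, K) = Mul(Rational(-1, 4), 0) = 0)
Function('J')(R, c) = Mul(-3, R) (Function('J')(R, c) = Mul(3, Mul(-1, R)) = Mul(-3, R))
Mul(Add(110, Function('J')(1, 6)), Function('B')(-8, 3)) = Mul(Add(110, Mul(-3, 1)), 0) = Mul(Add(110, -3), 0) = Mul(107, 0) = 0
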